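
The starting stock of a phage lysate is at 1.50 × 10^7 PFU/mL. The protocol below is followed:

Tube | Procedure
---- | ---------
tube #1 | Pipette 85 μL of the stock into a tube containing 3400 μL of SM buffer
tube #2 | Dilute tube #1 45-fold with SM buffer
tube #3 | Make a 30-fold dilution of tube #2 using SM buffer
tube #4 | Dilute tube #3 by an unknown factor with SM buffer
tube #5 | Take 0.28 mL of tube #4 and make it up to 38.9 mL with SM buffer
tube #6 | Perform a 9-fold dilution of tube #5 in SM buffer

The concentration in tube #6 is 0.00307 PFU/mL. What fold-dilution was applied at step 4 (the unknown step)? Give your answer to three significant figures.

Step 1: 85 μL + 3400 μL = 3485 μL total → factor 3485/85 = 41
Step 2: 45-fold → factor 45
Step 3: 30-fold → factor 30
Step 4: unknown factor x
Step 5: 0.28 mL brought to 38.9 mL → factor 38.9/0.28 = 138.93
Step 6: 9-fold → factor 9
Product of known-step factors = 6.9207 × 10^7
Overall factor = 1.50 × 10^7 PFU/mL / (0.00307 PFU/mL) = 4.886 × 10^9
x = 4.886 × 10^9 / 6.9207 × 10^7 = 70.6

70.6-fold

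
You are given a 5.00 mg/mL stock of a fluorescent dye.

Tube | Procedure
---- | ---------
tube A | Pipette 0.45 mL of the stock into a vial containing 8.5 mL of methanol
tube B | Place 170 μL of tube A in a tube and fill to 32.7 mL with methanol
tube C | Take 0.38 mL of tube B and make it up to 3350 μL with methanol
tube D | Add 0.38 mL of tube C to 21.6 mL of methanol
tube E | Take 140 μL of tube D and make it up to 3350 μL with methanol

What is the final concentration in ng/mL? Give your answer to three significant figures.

Step 1: 0.45 mL + 8.5 mL = 8.95 mL total → factor 8.95/0.45 = 19.889
Step 2: 170 μL brought to 32.7 mL → factor 32700/170 = 192.35
Step 3: 0.38 mL brought to 3350 μL → factor 3.35/0.38 = 8.8158
Step 4: 0.38 mL + 21.6 mL = 21.98 mL total → factor 21.98/0.38 = 57.842
Step 5: 140 μL brought to 3350 μL → factor 3350/140 = 23.929
Overall dilution factor = 19.889 × 192.35 × 8.8158 × 57.842 × 23.929 = 4.668 × 10^7
Final = 5.00 mg/mL / 4.668 × 10^7 = 1.071 × 10^-7 mg/mL = 0.107 ng/mL

0.107 ng/mL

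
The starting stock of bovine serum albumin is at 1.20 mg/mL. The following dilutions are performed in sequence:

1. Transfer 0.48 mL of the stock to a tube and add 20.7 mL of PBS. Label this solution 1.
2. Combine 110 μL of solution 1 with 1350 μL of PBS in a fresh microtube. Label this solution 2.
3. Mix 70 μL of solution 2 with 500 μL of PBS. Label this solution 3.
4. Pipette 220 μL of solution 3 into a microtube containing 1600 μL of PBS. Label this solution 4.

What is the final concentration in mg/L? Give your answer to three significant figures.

Step 1: 0.48 mL + 20.7 mL = 21.18 mL total → factor 21.18/0.48 = 44.125
Step 2: 110 μL + 1350 μL = 1460 μL total → factor 1460/110 = 13.273
Step 3: 70 μL + 500 μL = 570 μL total → factor 570/70 = 8.1429
Step 4: 220 μL + 1600 μL = 1820 μL total → factor 1820/220 = 8.2727
Overall dilution factor = 44.125 × 13.273 × 8.1429 × 8.2727 = 39452
Final = 1.20 mg/mL / 39452 = 3.042 × 10^-5 mg/mL = 0.0304 mg/L

0.0304 mg/L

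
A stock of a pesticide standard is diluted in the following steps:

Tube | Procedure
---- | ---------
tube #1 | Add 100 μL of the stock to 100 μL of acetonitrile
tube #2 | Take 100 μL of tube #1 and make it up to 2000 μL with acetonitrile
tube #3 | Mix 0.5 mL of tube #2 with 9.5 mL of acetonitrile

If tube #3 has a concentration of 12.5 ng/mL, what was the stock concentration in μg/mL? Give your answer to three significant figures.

10.0 μg/mL

Step 1: 100 μL + 100 μL = 200 μL total → factor 200/100 = 2
Step 2: 100 μL brought to 2000 μL → factor 2000/100 = 20
Step 3: 0.5 mL + 9.5 mL = 10 mL total → factor 10/0.5 = 20
Overall dilution factor = 2 × 20 × 20 = 800
Stock = 12.5 ng/mL × 800 = 1.000 × 10^4 ng/mL = 10.0 μg/mL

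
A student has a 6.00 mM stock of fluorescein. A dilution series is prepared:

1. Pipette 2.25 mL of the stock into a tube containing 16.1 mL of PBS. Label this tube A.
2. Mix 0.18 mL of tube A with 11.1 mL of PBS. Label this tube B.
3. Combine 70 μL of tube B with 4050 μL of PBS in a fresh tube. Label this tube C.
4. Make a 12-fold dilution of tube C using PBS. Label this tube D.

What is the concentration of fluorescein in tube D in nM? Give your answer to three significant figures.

16.6 nM

Step 1: 2.25 mL + 16.1 mL = 18.35 mL total → factor 18.35/2.25 = 8.1556
Step 2: 0.18 mL + 11.1 mL = 11.28 mL total → factor 11.28/0.18 = 62.667
Step 3: 70 μL + 4050 μL = 4120 μL total → factor 4120/70 = 58.857
Step 4: 12-fold → factor 12
Overall dilution factor = 8.1556 × 62.667 × 58.857 × 12 = 3.6097 × 10^5
Final = 6.00 mM / 3.6097 × 10^5 = 1.662 × 10^-5 mM = 16.6 nM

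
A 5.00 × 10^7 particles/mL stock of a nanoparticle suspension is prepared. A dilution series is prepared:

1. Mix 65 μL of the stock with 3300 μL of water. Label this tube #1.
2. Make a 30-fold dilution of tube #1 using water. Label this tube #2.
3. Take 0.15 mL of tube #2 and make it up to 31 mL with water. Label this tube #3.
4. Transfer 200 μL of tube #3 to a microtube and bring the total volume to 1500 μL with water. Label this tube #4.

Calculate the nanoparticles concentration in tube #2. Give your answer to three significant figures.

Step 1: 65 μL + 3300 μL = 3365 μL total → factor 3365/65 = 51.769
Step 2: 30-fold → factor 30
Dilution factor through tube #2 = 51.769 × 30 = 1553.1
[tube #2] = 5.00 × 10^7 particles/mL / 1553.1 = 3.22 × 10^4 particles/mL

3.22 × 10^4 particles/mL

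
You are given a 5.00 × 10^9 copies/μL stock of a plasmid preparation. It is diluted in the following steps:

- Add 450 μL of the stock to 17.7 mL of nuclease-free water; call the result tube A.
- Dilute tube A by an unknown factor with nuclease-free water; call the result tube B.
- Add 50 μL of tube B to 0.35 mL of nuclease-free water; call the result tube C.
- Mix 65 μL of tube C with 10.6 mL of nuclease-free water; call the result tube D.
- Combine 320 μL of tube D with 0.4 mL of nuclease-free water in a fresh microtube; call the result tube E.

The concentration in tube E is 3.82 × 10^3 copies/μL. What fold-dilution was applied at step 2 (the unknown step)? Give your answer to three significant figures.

11.0-fold

Step 1: 450 μL + 17.7 mL = 18150 μL total → factor 18150/450 = 40.333
Step 2: unknown factor x
Step 3: 50 μL + 0.35 mL = 400 μL total → factor 400/50 = 8
Step 4: 65 μL + 10.6 mL = 10665 μL total → factor 10665/65 = 164.08
Step 5: 320 μL + 0.4 mL = 720 μL total → factor 720/320 = 2.25
Product of known-step factors = 1.1912 × 10^5
Overall factor = 5.00 × 10^9 copies/μL / (3.82 × 10^3 copies/μL) = 1.3089 × 10^6
x = 1.3089 × 10^6 / 1.1912 × 10^5 = 11.0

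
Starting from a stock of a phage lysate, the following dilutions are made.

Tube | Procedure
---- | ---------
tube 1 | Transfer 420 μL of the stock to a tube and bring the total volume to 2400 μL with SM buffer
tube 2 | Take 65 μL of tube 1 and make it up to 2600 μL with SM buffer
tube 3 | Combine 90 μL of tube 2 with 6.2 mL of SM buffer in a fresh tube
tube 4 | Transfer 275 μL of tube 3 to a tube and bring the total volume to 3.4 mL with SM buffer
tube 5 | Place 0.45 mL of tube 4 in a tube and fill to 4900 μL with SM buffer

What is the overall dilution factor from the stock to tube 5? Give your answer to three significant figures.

Step 1: 420 μL brought to 2400 μL → factor 2400/420 = 5.7143
Step 2: 65 μL brought to 2600 μL → factor 2600/65 = 40
Step 3: 90 μL + 6.2 mL = 6290 μL total → factor 6290/90 = 69.889
Step 4: 275 μL brought to 3.4 mL → factor 3400/275 = 12.364
Step 5: 0.45 mL brought to 4900 μL → factor 4.9/0.45 = 10.889
Overall dilution factor = 5.7143 × 40 × 69.889 × 12.364 × 10.889 = 2.1506 × 10^6

2.15 × 10^6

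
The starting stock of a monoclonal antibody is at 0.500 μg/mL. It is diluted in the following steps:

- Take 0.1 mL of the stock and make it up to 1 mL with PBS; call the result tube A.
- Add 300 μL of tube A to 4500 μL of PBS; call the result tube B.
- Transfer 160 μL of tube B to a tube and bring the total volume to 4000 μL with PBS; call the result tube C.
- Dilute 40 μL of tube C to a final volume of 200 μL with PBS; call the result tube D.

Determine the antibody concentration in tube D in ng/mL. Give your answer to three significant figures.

Step 1: 0.1 mL brought to 1 mL → factor 1/0.1 = 10
Step 2: 300 μL + 4500 μL = 4800 μL total → factor 4800/300 = 16
Step 3: 160 μL brought to 4000 μL → factor 4000/160 = 25
Step 4: 40 μL brought to 200 μL → factor 200/40 = 5
Overall dilution factor = 10 × 16 × 25 × 5 = 20000
Final = 0.500 μg/mL / 20000 = 2.500 × 10^-5 μg/mL = 0.0250 ng/mL

0.0250 ng/mL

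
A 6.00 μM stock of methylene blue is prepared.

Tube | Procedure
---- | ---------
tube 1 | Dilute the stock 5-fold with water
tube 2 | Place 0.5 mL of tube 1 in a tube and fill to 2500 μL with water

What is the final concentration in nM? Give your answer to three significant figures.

240 nM

Step 1: 5-fold → factor 5
Step 2: 0.5 mL brought to 2500 μL → factor 2.5/0.5 = 5
Overall dilution factor = 5 × 5 = 25
Final = 6.00 μM / 25 = 0.2400 μM = 240 nM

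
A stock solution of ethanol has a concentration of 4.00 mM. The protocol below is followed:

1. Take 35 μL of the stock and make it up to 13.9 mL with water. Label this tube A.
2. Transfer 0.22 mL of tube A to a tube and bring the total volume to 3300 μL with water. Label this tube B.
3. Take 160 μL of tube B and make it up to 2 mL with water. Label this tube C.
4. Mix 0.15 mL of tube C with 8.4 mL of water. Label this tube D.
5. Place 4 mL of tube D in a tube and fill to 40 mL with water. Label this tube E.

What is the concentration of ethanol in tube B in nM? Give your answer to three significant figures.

Step 1: 35 μL brought to 13.9 mL → factor 13900/35 = 397.14
Step 2: 0.22 mL brought to 3300 μL → factor 3.3/0.22 = 15
Dilution factor through tube B = 397.14 × 15 = 5957.1
[tube B] = 4.00 mM / 5957.1 = 0.0006715 mM = 671 nM

671 nM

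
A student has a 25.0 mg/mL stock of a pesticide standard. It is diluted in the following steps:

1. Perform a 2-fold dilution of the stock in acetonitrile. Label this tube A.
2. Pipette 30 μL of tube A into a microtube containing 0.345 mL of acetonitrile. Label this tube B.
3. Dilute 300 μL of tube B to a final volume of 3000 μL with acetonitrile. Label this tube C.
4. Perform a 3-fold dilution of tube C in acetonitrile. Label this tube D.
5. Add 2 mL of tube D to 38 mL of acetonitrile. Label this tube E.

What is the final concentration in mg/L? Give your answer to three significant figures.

1.67 mg/L

Step 1: 2-fold → factor 2
Step 2: 30 μL + 0.345 mL = 375 μL total → factor 375/30 = 12.5
Step 3: 300 μL brought to 3000 μL → factor 3000/300 = 10
Step 4: 3-fold → factor 3
Step 5: 2 mL + 38 mL = 40 mL total → factor 40/2 = 20
Overall dilution factor = 2 × 12.5 × 10 × 3 × 20 = 15000
Final = 25.0 mg/mL / 15000 = 0.001667 mg/mL = 1.67 mg/L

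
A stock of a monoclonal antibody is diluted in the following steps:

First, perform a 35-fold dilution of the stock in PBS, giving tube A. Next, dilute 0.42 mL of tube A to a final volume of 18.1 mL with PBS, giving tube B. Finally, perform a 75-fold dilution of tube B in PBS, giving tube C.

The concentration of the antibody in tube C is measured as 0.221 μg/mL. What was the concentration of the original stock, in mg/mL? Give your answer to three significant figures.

Step 1: 35-fold → factor 35
Step 2: 0.42 mL brought to 18.1 mL → factor 18.1/0.42 = 43.095
Step 3: 75-fold → factor 75
Overall dilution factor = 35 × 43.095 × 75 = 1.1312 × 10^5
Stock = 0.221 μg/mL × 1.1312 × 10^5 = 2.500 × 10^4 μg/mL = 25.0 mg/mL

25.0 mg/mL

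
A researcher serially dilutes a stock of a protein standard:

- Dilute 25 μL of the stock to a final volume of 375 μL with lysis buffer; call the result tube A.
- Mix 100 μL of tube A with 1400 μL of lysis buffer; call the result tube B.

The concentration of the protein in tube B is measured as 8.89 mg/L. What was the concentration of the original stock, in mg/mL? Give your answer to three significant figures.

2.00 mg/mL

Step 1: 25 μL brought to 375 μL → factor 375/25 = 15
Step 2: 100 μL + 1400 μL = 1500 μL total → factor 1500/100 = 15
Overall dilution factor = 15 × 15 = 225
Stock = 8.89 mg/L × 225 = 2000 mg/L = 2.00 mg/mL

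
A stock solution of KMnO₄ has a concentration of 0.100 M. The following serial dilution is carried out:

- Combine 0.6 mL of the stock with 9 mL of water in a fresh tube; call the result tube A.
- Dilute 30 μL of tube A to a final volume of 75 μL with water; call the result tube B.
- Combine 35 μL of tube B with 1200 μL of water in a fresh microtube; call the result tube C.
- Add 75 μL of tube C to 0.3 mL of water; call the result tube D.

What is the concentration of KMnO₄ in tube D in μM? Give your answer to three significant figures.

14.2 μM

Step 1: 0.6 mL + 9 mL = 9.6 mL total → factor 9.6/0.6 = 16
Step 2: 30 μL brought to 75 μL → factor 75/30 = 2.5
Step 3: 35 μL + 1200 μL = 1235 μL total → factor 1235/35 = 35.286
Step 4: 75 μL + 0.3 mL = 375 μL total → factor 375/75 = 5
Overall dilution factor = 16 × 2.5 × 35.286 × 5 = 7057.1
Final = 0.100 M / 7057.1 = 1.417 × 10^-5 M = 14.2 μM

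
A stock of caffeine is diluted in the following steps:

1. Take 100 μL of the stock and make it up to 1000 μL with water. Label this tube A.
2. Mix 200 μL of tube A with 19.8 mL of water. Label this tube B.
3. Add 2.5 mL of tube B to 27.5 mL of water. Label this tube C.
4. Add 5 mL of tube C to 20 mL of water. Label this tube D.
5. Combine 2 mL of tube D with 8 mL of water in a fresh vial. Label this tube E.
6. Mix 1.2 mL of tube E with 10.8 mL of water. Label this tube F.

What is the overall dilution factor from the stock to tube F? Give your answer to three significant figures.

3.00 × 10^6

Step 1: 100 μL brought to 1000 μL → factor 1000/100 = 10
Step 2: 200 μL + 19.8 mL = 20000 μL total → factor 20000/200 = 100
Step 3: 2.5 mL + 27.5 mL = 30 mL total → factor 30/2.5 = 12
Step 4: 5 mL + 20 mL = 25 mL total → factor 25/5 = 5
Step 5: 2 mL + 8 mL = 10 mL total → factor 10/2 = 5
Step 6: 1.2 mL + 10.8 mL = 12 mL total → factor 12/1.2 = 10
Overall dilution factor = 10 × 100 × 12 × 5 × 5 × 10 = 3 × 10^6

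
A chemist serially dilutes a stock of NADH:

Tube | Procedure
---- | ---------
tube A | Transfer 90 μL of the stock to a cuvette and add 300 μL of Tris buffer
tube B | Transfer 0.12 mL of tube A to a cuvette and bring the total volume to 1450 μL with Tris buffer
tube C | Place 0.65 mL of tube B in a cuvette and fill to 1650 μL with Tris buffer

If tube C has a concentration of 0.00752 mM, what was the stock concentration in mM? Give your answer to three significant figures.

Step 1: 90 μL + 300 μL = 390 μL total → factor 390/90 = 4.3333
Step 2: 0.12 mL brought to 1450 μL → factor 1.45/0.12 = 12.083
Step 3: 0.65 mL brought to 1650 μL → factor 1.65/0.65 = 2.5385
Overall dilution factor = 4.3333 × 12.083 × 2.5385 = 132.92
Stock = 0.00752 mM × 132.92 = 1.00 mM

1.00 mM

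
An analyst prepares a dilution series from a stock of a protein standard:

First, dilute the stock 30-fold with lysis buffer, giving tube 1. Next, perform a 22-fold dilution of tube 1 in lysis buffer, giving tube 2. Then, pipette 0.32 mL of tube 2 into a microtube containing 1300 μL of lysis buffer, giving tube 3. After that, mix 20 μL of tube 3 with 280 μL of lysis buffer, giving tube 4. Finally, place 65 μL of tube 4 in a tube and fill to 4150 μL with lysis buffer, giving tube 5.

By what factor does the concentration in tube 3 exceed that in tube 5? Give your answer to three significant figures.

958

Step 1: 30-fold → factor 30
Step 2: 22-fold → factor 22
Step 3: 0.32 mL + 1300 μL = 1.62 mL total → factor 1.62/0.32 = 5.0625
Step 4: 20 μL + 280 μL = 300 μL total → factor 300/20 = 15
Step 5: 65 μL brought to 4150 μL → factor 4150/65 = 63.846
Dilution factor to tube 3 = 3341.2; to tube 5 = 3.1999 × 10^6
[tube 3]/[tube 5] = (factor to tube 5)/(factor to tube 3) = 3.1999 × 10^6/3341.2 = 958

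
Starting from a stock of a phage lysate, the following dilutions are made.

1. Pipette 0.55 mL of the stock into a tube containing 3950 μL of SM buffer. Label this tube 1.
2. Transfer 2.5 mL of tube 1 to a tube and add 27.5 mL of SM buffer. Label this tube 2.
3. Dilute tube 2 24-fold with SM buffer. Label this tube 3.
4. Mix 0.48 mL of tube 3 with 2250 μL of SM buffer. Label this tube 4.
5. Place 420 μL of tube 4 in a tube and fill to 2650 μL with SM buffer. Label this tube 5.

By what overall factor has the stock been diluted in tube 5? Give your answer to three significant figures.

Step 1: 0.55 mL + 3950 μL = 4.5 mL total → factor 4.5/0.55 = 8.1818
Step 2: 2.5 mL + 27.5 mL = 30 mL total → factor 30/2.5 = 12
Step 3: 24-fold → factor 24
Step 4: 0.48 mL + 2250 μL = 2.73 mL total → factor 2.73/0.48 = 5.6875
Step 5: 420 μL brought to 2650 μL → factor 2650/420 = 6.3095
Overall dilution factor = 8.1818 × 12 × 24 × 5.6875 × 6.3095 = 84559

8.46 × 10^4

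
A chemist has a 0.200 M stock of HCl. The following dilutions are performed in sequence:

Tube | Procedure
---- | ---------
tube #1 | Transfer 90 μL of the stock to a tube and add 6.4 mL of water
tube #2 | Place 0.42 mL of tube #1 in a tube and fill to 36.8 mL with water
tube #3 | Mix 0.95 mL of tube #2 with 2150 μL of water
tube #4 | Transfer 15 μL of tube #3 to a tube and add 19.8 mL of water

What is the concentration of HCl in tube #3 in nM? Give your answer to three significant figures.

9.70 × 10^3 nM

Step 1: 90 μL + 6.4 mL = 6490 μL total → factor 6490/90 = 72.111
Step 2: 0.42 mL brought to 36.8 mL → factor 36.8/0.42 = 87.619
Step 3: 0.95 mL + 2150 μL = 3.1 mL total → factor 3.1/0.95 = 3.2632
Dilution factor through tube #3 = 72.111 × 87.619 × 3.2632 = 20618
[tube #3] = 0.200 M / 20618 = 9.700 × 10^-6 M = 9.70 × 10^3 nM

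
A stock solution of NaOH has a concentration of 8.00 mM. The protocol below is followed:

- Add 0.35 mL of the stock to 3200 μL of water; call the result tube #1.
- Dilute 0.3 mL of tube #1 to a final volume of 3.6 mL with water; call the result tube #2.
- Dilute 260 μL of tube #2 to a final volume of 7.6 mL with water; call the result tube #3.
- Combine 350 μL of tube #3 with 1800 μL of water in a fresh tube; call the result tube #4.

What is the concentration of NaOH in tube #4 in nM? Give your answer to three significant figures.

Step 1: 0.35 mL + 3200 μL = 3.55 mL total → factor 3.55/0.35 = 10.143
Step 2: 0.3 mL brought to 3.6 mL → factor 3.6/0.3 = 12
Step 3: 260 μL brought to 7.6 mL → factor 7600/260 = 29.231
Step 4: 350 μL + 1800 μL = 2150 μL total → factor 2150/350 = 6.1429
Overall dilution factor = 10.143 × 12 × 29.231 × 6.1429 = 21855
Final = 8.00 mM / 21855 = 0.0003660 mM = 366 nM

366 nM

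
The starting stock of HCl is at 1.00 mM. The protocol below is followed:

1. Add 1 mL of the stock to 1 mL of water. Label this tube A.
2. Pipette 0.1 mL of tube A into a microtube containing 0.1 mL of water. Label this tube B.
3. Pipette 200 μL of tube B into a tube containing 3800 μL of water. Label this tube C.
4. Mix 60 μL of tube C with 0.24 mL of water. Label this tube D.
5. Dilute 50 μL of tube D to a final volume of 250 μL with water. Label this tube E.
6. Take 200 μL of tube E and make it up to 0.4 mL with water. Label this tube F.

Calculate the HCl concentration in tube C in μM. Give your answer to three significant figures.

12.5 μM

Step 1: 1 mL + 1 mL = 2 mL total → factor 2/1 = 2
Step 2: 0.1 mL + 0.1 mL = 0.2 mL total → factor 0.2/0.1 = 2
Step 3: 200 μL + 3800 μL = 4000 μL total → factor 4000/200 = 20
Dilution factor through tube C = 2 × 2 × 20 = 80
[tube C] = 1.00 mM / 80 = 0.01250 mM = 12.5 μM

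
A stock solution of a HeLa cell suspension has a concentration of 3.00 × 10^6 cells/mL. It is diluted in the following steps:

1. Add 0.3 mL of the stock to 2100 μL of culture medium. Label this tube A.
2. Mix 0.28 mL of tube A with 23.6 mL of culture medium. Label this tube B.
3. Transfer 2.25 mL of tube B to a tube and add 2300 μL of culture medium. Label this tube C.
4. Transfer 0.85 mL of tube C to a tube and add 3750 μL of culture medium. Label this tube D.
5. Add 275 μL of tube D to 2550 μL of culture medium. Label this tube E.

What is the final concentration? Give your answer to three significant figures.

Step 1: 0.3 mL + 2100 μL = 2.4 mL total → factor 2.4/0.3 = 8
Step 2: 0.28 mL + 23.6 mL = 23.88 mL total → factor 23.88/0.28 = 85.286
Step 3: 2.25 mL + 2300 μL = 4.55 mL total → factor 4.55/2.25 = 2.0222
Step 4: 0.85 mL + 3750 μL = 4.6 mL total → factor 4.6/0.85 = 5.4118
Step 5: 275 μL + 2550 μL = 2825 μL total → factor 2825/275 = 10.273
Overall dilution factor = 8 × 85.286 × 2.0222 × 5.4118 × 10.273 = 76704
Final = 3.00 × 10^6 cells/mL / 76704 = 39.1 cells/mL

39.1 cells/mL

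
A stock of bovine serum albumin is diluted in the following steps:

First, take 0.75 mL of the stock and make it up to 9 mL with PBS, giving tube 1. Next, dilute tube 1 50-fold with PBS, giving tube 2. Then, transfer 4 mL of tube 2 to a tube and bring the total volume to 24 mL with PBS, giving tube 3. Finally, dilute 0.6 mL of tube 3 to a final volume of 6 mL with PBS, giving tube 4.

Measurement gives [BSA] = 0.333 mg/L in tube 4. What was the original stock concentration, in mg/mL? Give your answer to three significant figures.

12.0 mg/mL

Step 1: 0.75 mL brought to 9 mL → factor 9/0.75 = 12
Step 2: 50-fold → factor 50
Step 3: 4 mL brought to 24 mL → factor 24/4 = 6
Step 4: 0.6 mL brought to 6 mL → factor 6/0.6 = 10
Overall dilution factor = 12 × 50 × 6 × 10 = 36000
Stock = 0.333 mg/L × 36000 = 1.199 × 10^4 mg/L = 12.0 mg/mL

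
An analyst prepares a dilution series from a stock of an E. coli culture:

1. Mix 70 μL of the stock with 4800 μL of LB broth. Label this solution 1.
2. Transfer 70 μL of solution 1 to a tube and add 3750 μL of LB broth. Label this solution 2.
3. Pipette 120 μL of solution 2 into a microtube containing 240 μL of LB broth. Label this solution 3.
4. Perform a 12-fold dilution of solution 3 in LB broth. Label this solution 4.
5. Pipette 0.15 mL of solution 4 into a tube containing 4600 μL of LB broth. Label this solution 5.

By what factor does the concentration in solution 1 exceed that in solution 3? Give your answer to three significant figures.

164

Step 1: 70 μL + 4800 μL = 4870 μL total → factor 4870/70 = 69.571
Step 2: 70 μL + 3750 μL = 3820 μL total → factor 3820/70 = 54.571
Step 3: 120 μL + 240 μL = 360 μL total → factor 360/120 = 3
Dilution factor to solution 1 = 69.571; to solution 3 = 11390
[solution 1]/[solution 3] = (factor to solution 3)/(factor to solution 1) = 11390/69.571 = 164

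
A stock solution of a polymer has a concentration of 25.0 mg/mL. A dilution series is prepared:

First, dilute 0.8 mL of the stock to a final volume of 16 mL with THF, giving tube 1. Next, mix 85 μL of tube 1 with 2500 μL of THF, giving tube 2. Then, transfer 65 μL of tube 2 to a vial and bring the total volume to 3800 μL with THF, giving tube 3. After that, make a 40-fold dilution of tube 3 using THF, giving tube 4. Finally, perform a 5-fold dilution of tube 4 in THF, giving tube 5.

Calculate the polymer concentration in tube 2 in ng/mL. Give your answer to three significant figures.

Step 1: 0.8 mL brought to 16 mL → factor 16/0.8 = 20
Step 2: 85 μL + 2500 μL = 2585 μL total → factor 2585/85 = 30.412
Dilution factor through tube 2 = 20 × 30.412 = 608.24
[tube 2] = 25.0 mg/mL / 608.24 = 0.04110 mg/mL = 4.11 × 10^4 ng/mL

4.11 × 10^4 ng/mL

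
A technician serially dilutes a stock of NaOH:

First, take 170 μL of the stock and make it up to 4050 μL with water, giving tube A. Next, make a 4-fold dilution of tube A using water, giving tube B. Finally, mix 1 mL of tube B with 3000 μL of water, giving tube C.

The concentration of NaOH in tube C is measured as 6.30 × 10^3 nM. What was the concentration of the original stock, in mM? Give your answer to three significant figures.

Step 1: 170 μL brought to 4050 μL → factor 4050/170 = 23.824
Step 2: 4-fold → factor 4
Step 3: 1 mL + 3000 μL = 4 mL total → factor 4/1 = 4
Overall dilution factor = 23.824 × 4 × 4 = 381.18
Stock = 6.30 × 10^3 nM × 381.18 = 2.401 × 10^6 nM = 2.40 mM

2.40 mM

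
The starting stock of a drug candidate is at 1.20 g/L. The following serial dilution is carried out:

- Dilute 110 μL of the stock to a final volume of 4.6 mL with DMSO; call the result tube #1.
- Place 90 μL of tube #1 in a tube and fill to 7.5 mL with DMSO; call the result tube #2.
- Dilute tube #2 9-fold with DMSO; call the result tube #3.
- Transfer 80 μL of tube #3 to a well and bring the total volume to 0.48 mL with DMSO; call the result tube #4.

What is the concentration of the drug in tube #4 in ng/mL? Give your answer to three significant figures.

6.38 ng/mL

Step 1: 110 μL brought to 4.6 mL → factor 4600/110 = 41.818
Step 2: 90 μL brought to 7.5 mL → factor 7500/90 = 83.333
Step 3: 9-fold → factor 9
Step 4: 80 μL brought to 0.48 mL → factor 480/80 = 6
Overall dilution factor = 41.818 × 83.333 × 9 × 6 = 1.8818 × 10^5
Final = 1.20 g/L / 1.8818 × 10^5 = 6.377 × 10^-6 g/L = 6.38 ng/mL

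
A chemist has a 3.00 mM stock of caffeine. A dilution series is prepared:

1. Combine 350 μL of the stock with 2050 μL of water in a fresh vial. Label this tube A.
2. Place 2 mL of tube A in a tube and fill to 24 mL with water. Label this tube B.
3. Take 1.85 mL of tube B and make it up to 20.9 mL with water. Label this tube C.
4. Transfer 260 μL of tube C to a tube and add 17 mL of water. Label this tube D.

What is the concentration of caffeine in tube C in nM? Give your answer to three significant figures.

3.23 × 10^3 nM

Step 1: 350 μL + 2050 μL = 2400 μL total → factor 2400/350 = 6.8571
Step 2: 2 mL brought to 24 mL → factor 24/2 = 12
Step 3: 1.85 mL brought to 20.9 mL → factor 20.9/1.85 = 11.297
Dilution factor through tube C = 6.8571 × 12 × 11.297 = 929.61
[tube C] = 3.00 mM / 929.61 = 0.003227 mM = 3.23 × 10^3 nM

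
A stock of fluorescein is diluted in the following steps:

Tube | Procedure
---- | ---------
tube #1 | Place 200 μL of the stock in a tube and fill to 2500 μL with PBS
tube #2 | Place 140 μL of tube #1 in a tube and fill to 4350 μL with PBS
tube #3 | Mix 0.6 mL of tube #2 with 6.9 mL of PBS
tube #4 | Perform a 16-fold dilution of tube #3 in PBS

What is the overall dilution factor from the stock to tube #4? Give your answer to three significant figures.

7.77 × 10^4

Step 1: 200 μL brought to 2500 μL → factor 2500/200 = 12.5
Step 2: 140 μL brought to 4350 μL → factor 4350/140 = 31.071
Step 3: 0.6 mL + 6.9 mL = 7.5 mL total → factor 7.5/0.6 = 12.5
Step 4: 16-fold → factor 16
Overall dilution factor = 12.5 × 31.071 × 12.5 × 16 = 77679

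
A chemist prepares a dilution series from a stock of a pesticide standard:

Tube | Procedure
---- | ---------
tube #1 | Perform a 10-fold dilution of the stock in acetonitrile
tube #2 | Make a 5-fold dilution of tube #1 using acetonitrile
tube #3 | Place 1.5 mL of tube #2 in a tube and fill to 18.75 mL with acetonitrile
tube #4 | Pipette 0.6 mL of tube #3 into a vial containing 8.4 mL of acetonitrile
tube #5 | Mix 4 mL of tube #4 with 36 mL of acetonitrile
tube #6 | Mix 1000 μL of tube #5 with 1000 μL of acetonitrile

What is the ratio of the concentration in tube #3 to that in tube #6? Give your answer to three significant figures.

300

Step 1: 10-fold → factor 10
Step 2: 5-fold → factor 5
Step 3: 1.5 mL brought to 18.75 mL → factor 18.75/1.5 = 12.5
Step 4: 0.6 mL + 8.4 mL = 9 mL total → factor 9/0.6 = 15
Step 5: 4 mL + 36 mL = 40 mL total → factor 40/4 = 10
Step 6: 1000 μL + 1000 μL = 2000 μL total → factor 2000/1000 = 2
Dilution factor to tube #3 = 625; to tube #6 = 1.875 × 10^5
[tube #3]/[tube #6] = (factor to tube #6)/(factor to tube #3) = 1.875 × 10^5/625 = 300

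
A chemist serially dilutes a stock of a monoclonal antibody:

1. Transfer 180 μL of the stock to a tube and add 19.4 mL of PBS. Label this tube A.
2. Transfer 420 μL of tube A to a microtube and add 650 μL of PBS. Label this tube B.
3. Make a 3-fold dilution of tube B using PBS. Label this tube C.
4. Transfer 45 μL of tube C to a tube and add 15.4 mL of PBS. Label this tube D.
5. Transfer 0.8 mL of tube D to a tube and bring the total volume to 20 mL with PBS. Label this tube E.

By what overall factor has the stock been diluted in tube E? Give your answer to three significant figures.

Step 1: 180 μL + 19.4 mL = 19580 μL total → factor 19580/180 = 108.78
Step 2: 420 μL + 650 μL = 1070 μL total → factor 1070/420 = 2.5476
Step 3: 3-fold → factor 3
Step 4: 45 μL + 15.4 mL = 15445 μL total → factor 15445/45 = 343.22
Step 5: 0.8 mL brought to 20 mL → factor 20/0.8 = 25
Overall dilution factor = 108.78 × 2.5476 × 3 × 343.22 × 25 = 7.1336 × 10^6

7.13 × 10^6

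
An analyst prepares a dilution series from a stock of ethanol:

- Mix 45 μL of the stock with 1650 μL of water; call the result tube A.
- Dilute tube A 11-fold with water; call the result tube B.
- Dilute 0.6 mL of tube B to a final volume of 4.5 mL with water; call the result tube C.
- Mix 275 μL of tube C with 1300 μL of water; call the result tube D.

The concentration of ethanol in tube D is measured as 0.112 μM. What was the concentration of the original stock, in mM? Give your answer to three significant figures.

Step 1: 45 μL + 1650 μL = 1695 μL total → factor 1695/45 = 37.667
Step 2: 11-fold → factor 11
Step 3: 0.6 mL brought to 4.5 mL → factor 4.5/0.6 = 7.5
Step 4: 275 μL + 1300 μL = 1575 μL total → factor 1575/275 = 5.7273
Overall dilution factor = 37.667 × 11 × 7.5 × 5.7273 = 17798
Stock = 0.112 μM × 17798 = 1993 μM = 1.99 mM

1.99 mM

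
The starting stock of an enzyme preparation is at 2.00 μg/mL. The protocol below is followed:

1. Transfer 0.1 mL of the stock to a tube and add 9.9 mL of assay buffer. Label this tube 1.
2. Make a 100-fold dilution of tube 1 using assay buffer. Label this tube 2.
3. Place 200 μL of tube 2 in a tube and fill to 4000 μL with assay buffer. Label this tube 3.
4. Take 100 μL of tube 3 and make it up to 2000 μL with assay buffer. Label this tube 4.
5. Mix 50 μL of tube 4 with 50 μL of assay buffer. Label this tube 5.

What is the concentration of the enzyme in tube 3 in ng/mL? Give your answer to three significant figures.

0.0100 ng/mL

Step 1: 0.1 mL + 9.9 mL = 10 mL total → factor 10/0.1 = 100
Step 2: 100-fold → factor 100
Step 3: 200 μL brought to 4000 μL → factor 4000/200 = 20
Dilution factor through tube 3 = 100 × 100 × 20 = 2 × 10^5
[tube 3] = 2.00 μg/mL / 2 × 10^5 = 1.000 × 10^-5 μg/mL = 0.0100 ng/mL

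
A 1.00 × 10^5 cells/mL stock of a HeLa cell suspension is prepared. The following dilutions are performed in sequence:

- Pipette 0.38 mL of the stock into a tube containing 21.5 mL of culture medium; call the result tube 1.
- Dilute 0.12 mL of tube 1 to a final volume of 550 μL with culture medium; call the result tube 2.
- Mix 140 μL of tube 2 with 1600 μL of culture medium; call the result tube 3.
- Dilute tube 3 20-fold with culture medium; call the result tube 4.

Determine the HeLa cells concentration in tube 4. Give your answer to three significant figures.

Step 1: 0.38 mL + 21.5 mL = 21.88 mL total → factor 21.88/0.38 = 57.579
Step 2: 0.12 mL brought to 550 μL → factor 0.55/0.12 = 4.5833
Step 3: 140 μL + 1600 μL = 1740 μL total → factor 1740/140 = 12.429
Step 4: 20-fold → factor 20
Overall dilution factor = 57.579 × 4.5833 × 12.429 × 20 = 65599
Final = 1.00 × 10^5 cells/mL / 65599 = 1.52 cells/mL

1.52 cells/mL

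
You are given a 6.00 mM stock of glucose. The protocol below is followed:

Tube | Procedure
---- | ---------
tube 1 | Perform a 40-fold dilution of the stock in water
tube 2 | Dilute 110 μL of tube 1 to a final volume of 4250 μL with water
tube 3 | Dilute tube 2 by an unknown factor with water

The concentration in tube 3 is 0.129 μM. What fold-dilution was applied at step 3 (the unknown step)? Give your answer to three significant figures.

30.1-fold

Step 1: 40-fold → factor 40
Step 2: 110 μL brought to 4250 μL → factor 4250/110 = 38.636
Step 3: unknown factor x
Product of known-step factors = 1545.5
Overall factor = 6.00 mM / (0.129 μM) = 46512
x = 46512 / 1545.5 = 30.1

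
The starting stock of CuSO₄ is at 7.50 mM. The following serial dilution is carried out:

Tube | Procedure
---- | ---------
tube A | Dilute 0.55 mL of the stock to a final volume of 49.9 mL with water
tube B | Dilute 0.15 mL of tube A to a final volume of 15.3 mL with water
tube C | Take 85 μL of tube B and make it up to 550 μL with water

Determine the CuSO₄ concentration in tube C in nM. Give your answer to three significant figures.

125 nM

Step 1: 0.55 mL brought to 49.9 mL → factor 49.9/0.55 = 90.727
Step 2: 0.15 mL brought to 15.3 mL → factor 15.3/0.15 = 102
Step 3: 85 μL brought to 550 μL → factor 550/85 = 6.4706
Overall dilution factor = 90.727 × 102 × 6.4706 = 59880
Final = 7.50 mM / 59880 = 0.0001253 mM = 125 nM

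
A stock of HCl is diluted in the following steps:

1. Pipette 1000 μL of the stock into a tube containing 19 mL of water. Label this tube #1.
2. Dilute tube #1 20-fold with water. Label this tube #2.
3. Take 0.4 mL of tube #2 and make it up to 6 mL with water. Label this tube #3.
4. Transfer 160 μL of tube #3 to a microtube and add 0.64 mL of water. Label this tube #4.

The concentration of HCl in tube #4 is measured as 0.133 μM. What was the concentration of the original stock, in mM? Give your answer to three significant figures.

3.99 mM

Step 1: 1000 μL + 19 mL = 20000 μL total → factor 20000/1000 = 20
Step 2: 20-fold → factor 20
Step 3: 0.4 mL brought to 6 mL → factor 6/0.4 = 15
Step 4: 160 μL + 0.64 mL = 800 μL total → factor 800/160 = 5
Overall dilution factor = 20 × 20 × 15 × 5 = 30000
Stock = 0.133 μM × 30000 = 3990 μM = 3.99 mM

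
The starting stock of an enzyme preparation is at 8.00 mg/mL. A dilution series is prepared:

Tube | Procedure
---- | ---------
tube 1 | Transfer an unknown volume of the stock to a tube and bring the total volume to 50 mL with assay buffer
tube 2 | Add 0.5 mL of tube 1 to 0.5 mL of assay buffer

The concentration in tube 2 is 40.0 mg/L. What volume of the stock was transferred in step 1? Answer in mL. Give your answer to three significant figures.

0.500 mL

Step 1: v brought to 50 mL → factor = 50 mL/v
Step 2: 0.5 mL + 0.5 mL = 1 mL total → factor 1/0.5 = 2
Product of known-step factors = 2
Overall factor = 8.00 mg/mL / (40.0 mg/L) = 200
Step-1 factor = 200 / 2 = 100
v = 50 mL / 100 = 0.500 mL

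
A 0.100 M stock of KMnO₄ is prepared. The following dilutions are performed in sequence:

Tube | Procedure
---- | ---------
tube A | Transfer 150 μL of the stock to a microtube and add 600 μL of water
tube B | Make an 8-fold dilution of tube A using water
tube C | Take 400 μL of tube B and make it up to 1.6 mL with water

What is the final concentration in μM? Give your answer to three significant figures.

Step 1: 150 μL + 600 μL = 750 μL total → factor 750/150 = 5
Step 2: 8-fold → factor 8
Step 3: 400 μL brought to 1.6 mL → factor 1600/400 = 4
Overall dilution factor = 5 × 8 × 4 = 160
Final = 0.100 M / 160 = 0.0006250 M = 625 μM

625 μM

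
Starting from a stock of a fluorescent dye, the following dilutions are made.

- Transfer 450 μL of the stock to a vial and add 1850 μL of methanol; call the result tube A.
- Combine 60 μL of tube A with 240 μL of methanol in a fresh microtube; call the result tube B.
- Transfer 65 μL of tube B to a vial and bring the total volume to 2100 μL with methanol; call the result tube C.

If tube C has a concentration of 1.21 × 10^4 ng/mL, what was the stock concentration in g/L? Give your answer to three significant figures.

Step 1: 450 μL + 1850 μL = 2300 μL total → factor 2300/450 = 5.1111
Step 2: 60 μL + 240 μL = 300 μL total → factor 300/60 = 5
Step 3: 65 μL brought to 2100 μL → factor 2100/65 = 32.308
Overall dilution factor = 5.1111 × 5 × 32.308 = 825.64
Stock = 1.21 × 10^4 ng/mL × 825.64 = 9.990 × 10^6 ng/mL = 9.99 g/L

9.99 g/L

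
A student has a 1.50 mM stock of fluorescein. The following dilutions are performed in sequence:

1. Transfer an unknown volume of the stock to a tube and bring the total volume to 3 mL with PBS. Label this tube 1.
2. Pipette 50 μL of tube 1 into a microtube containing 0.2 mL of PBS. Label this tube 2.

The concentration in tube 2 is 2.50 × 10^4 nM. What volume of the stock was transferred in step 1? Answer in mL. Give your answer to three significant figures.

0.250 mL

Step 1: v brought to 3 mL → factor = 3 mL/v
Step 2: 50 μL + 0.2 mL = 250 μL total → factor 250/50 = 5
Product of known-step factors = 5
Overall factor = 1.50 mM / (2.50 × 10^4 nM) = 60
Step-1 factor = 60 / 5 = 12
v = 3 mL / 12 = 0.250 mL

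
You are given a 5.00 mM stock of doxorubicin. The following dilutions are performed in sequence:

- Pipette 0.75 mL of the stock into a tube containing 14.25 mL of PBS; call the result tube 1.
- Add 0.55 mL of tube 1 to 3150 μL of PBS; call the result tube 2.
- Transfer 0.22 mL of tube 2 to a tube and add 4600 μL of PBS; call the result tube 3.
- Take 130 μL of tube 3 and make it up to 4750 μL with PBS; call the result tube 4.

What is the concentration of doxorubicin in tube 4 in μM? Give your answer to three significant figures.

0.0464 μM

Step 1: 0.75 mL + 14.25 mL = 15 mL total → factor 15/0.75 = 20
Step 2: 0.55 mL + 3150 μL = 3.7 mL total → factor 3.7/0.55 = 6.7273
Step 3: 0.22 mL + 4600 μL = 4.82 mL total → factor 4.82/0.22 = 21.909
Step 4: 130 μL brought to 4750 μL → factor 4750/130 = 36.538
Overall dilution factor = 20 × 6.7273 × 21.909 × 36.538 = 1.0771 × 10^5
Final = 5.00 mM / 1.0771 × 10^5 = 4.642 × 10^-5 mM = 0.0464 μM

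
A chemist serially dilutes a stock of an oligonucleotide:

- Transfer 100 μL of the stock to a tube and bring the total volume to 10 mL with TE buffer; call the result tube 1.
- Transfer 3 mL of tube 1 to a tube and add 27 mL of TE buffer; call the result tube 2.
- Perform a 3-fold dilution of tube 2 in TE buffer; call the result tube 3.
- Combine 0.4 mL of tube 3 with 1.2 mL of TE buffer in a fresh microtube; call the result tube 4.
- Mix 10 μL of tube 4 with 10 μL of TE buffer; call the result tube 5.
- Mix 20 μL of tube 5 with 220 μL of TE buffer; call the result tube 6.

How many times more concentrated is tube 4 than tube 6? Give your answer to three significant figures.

Step 1: 100 μL brought to 10 mL → factor 10000/100 = 100
Step 2: 3 mL + 27 mL = 30 mL total → factor 30/3 = 10
Step 3: 3-fold → factor 3
Step 4: 0.4 mL + 1.2 mL = 1.6 mL total → factor 1.6/0.4 = 4
Step 5: 10 μL + 10 μL = 20 μL total → factor 20/10 = 2
Step 6: 20 μL + 220 μL = 240 μL total → factor 240/20 = 12
Dilution factor to tube 4 = 12000; to tube 6 = 2.88 × 10^5
[tube 4]/[tube 6] = (factor to tube 6)/(factor to tube 4) = 2.88 × 10^5/12000 = 24.0

24.0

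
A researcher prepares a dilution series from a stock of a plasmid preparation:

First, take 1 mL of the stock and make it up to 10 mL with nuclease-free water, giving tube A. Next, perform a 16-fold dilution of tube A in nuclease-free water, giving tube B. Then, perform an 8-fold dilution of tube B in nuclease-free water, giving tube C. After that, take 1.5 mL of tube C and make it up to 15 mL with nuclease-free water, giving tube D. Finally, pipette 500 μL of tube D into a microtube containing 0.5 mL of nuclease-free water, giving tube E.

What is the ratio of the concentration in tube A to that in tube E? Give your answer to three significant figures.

Step 1: 1 mL brought to 10 mL → factor 10/1 = 10
Step 2: 16-fold → factor 16
Step 3: 8-fold → factor 8
Step 4: 1.5 mL brought to 15 mL → factor 15/1.5 = 10
Step 5: 500 μL + 0.5 mL = 1000 μL total → factor 1000/500 = 2
Dilution factor to tube A = 10; to tube E = 25600
[tube A]/[tube E] = (factor to tube E)/(factor to tube A) = 25600/10 = 2.56 × 10^3

2.56 × 10^3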